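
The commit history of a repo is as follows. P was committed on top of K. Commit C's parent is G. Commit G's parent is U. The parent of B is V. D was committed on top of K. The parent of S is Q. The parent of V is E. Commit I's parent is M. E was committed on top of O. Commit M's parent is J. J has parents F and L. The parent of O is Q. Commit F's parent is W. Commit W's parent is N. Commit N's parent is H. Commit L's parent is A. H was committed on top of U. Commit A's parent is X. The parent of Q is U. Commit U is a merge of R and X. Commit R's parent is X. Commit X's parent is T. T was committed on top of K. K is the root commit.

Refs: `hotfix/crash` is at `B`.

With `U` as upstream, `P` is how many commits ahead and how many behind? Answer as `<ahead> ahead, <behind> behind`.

Reachable from P: {K, P}.
Reachable from U: {K, R, T, U, X}.
Only in P's history (ahead): {P} — 1.
Only in U's history (behind): {R, T, U, X} — 4.

1 ahead, 4 behind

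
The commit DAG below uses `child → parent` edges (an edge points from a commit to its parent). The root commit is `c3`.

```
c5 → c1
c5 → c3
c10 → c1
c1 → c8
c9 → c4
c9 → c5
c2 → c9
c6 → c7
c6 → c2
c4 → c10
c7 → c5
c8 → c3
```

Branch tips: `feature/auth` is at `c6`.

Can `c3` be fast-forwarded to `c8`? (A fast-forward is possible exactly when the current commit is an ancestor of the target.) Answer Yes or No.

Yes

A fast-forward from c3 to c8 is possible iff c3 is an ancestor of c8.
Ancestors of c8: {c3, c8}.
c3 is among them, so fast-forward is possible.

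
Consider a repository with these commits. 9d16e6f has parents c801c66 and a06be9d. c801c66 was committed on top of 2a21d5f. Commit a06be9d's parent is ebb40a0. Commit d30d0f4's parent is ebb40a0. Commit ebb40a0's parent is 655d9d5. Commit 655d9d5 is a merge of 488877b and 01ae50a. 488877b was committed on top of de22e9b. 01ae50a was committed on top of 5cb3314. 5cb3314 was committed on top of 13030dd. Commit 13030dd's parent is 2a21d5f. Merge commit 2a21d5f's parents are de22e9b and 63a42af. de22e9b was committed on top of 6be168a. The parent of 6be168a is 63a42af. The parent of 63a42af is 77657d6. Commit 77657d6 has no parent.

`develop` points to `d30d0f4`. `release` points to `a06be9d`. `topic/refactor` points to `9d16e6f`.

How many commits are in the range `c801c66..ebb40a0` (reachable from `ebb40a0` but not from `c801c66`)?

Reachable from ebb40a0: {01ae50a, 13030dd, 2a21d5f, 488877b, 5cb3314, 63a42af, 655d9d5, 6be168a, 77657d6, de22e9b, ebb40a0}.
Reachable from c801c66: {2a21d5f, 63a42af, 6be168a, 77657d6, c801c66, de22e9b}.
In ebb40a0's history but not c801c66's: {01ae50a, 13030dd, 488877b, 5cb3314, 655d9d5, ebb40a0} — 6 commits.

6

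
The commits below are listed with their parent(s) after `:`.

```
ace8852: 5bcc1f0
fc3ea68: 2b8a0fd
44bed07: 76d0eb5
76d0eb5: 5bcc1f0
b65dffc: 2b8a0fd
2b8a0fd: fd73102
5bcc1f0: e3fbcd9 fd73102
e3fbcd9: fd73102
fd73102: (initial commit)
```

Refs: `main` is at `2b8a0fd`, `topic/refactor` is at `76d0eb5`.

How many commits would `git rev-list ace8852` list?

4

Walking parent pointers from ace8852: reachable set = {5bcc1f0, ace8852, e3fbcd9, fd73102}.
That is 4 commits.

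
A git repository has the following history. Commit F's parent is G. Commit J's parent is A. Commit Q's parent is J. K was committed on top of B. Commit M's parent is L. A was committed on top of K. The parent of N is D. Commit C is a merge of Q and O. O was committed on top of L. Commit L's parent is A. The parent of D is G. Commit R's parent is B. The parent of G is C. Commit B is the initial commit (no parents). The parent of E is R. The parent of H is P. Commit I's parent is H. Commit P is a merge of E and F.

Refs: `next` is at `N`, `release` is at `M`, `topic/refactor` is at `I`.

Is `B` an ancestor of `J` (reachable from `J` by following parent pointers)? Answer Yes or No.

Ancestors of J (commits reachable by following parents): {A, B, J, K}.
B is in that set, so it is an ancestor of J.

Yes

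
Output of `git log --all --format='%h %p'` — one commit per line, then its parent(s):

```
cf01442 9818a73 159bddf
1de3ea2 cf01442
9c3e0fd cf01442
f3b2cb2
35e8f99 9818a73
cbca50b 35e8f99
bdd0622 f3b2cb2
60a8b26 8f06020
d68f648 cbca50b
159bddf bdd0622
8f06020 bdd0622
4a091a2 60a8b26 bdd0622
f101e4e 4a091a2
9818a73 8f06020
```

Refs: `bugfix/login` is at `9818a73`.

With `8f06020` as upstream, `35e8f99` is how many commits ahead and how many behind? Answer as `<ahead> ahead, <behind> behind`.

2 ahead, 0 behind

Reachable from 35e8f99: {35e8f99, 8f06020, 9818a73, bdd0622, f3b2cb2}.
Reachable from 8f06020: {8f06020, bdd0622, f3b2cb2}.
Only in 35e8f99's history (ahead): {35e8f99, 9818a73} — 2.
Only in 8f06020's history (behind): {} — 0.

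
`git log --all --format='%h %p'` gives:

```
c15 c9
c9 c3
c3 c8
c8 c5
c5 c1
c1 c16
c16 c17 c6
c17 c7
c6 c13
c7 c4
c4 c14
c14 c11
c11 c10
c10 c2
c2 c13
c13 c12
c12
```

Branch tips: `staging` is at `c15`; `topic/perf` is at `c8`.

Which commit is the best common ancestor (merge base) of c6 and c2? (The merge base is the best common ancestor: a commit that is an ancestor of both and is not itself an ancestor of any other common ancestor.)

c13

Ancestors of c6: {c12, c13, c6}.
Ancestors of c2: {c12, c13, c2}.
Common ancestors: {c12, c13}.
Among these, c13 is not an ancestor of any other common ancestor — it is the merge base.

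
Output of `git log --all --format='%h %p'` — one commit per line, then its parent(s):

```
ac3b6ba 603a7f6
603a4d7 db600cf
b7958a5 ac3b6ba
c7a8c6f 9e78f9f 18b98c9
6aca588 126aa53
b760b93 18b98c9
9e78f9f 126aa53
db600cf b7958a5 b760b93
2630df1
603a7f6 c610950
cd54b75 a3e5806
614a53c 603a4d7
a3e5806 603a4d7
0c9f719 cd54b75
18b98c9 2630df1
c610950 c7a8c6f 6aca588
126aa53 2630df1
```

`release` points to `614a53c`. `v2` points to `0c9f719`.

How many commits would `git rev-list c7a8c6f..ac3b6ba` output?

4

Reachable from ac3b6ba: {126aa53, 18b98c9, 2630df1, 603a7f6, 6aca588, 9e78f9f, ac3b6ba, c610950, c7a8c6f}.
Reachable from c7a8c6f: {126aa53, 18b98c9, 2630df1, 9e78f9f, c7a8c6f}.
In ac3b6ba's history but not c7a8c6f's: {603a7f6, 6aca588, ac3b6ba, c610950} — 4 commits.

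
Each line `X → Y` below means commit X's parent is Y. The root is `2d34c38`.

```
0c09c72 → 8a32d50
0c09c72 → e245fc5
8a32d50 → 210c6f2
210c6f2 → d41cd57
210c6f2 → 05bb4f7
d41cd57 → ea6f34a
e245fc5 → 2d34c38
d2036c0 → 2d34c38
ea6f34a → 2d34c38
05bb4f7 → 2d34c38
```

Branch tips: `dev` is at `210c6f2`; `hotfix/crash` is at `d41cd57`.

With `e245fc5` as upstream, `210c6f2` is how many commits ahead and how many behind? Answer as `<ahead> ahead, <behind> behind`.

4 ahead, 1 behind

Reachable from 210c6f2: {05bb4f7, 210c6f2, 2d34c38, d41cd57, ea6f34a}.
Reachable from e245fc5: {2d34c38, e245fc5}.
Only in 210c6f2's history (ahead): {05bb4f7, 210c6f2, d41cd57, ea6f34a} — 4.
Only in e245fc5's history (behind): {e245fc5} — 1.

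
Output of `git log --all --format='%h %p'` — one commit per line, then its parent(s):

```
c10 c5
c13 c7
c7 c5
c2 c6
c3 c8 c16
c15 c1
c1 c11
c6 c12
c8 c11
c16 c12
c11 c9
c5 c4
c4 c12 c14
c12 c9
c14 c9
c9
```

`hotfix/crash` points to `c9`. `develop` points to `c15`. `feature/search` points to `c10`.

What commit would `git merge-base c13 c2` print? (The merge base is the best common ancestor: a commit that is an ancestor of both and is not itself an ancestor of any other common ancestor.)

c12

Ancestors of c13: {c12, c13, c14, c4, c5, c7, c9}.
Ancestors of c2: {c12, c2, c6, c9}.
Common ancestors: {c12, c9}.
Among these, c12 is not an ancestor of any other common ancestor — it is the merge base.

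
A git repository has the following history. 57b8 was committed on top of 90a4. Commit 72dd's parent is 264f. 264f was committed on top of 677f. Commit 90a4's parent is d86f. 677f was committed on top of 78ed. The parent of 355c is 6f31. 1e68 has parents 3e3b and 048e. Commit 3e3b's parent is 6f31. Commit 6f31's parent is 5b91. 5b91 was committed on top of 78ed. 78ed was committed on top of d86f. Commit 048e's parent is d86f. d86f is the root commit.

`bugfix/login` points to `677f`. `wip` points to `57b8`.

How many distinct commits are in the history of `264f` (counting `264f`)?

4

Walking parent pointers from 264f: reachable set = {264f, 677f, 78ed, d86f}.
That is 4 commits.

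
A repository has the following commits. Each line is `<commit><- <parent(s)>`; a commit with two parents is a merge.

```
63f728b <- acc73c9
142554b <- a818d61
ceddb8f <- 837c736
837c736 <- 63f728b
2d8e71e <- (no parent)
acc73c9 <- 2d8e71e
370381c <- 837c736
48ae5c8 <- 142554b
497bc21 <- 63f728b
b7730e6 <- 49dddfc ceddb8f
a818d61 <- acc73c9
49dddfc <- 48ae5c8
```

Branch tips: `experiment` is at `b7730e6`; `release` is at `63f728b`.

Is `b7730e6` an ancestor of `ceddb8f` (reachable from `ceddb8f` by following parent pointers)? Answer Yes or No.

No

Ancestors of ceddb8f: {2d8e71e, 63f728b, 837c736, acc73c9, ceddb8f}.
b7730e6 is not in that set, so it is not an ancestor of ceddb8f.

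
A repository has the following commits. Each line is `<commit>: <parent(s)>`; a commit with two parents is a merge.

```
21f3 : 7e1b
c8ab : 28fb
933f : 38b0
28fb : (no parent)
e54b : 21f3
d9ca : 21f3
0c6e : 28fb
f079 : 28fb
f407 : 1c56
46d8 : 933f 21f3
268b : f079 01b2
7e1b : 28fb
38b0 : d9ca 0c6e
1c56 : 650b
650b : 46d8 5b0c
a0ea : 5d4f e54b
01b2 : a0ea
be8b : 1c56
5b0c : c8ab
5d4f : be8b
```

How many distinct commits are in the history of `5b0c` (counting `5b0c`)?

3

Walking parent pointers from 5b0c: reachable set = {28fb, 5b0c, c8ab}.
That is 3 commits.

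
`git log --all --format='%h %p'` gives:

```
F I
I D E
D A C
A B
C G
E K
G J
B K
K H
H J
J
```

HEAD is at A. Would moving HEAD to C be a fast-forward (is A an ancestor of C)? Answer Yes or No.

No

A fast-forward from A to C is possible iff A is an ancestor of C.
Ancestors of C: {C, G, J}.
A is not among them, so fast-forward is not possible.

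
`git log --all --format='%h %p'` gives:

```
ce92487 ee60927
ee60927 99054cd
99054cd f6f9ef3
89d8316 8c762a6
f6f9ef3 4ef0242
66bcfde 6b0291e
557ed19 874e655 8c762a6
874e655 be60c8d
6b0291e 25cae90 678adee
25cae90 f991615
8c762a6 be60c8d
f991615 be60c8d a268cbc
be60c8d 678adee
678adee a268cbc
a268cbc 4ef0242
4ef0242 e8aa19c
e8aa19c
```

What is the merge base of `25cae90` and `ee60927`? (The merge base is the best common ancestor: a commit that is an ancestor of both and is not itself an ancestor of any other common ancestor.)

Ancestors of 25cae90: {25cae90, 4ef0242, 678adee, a268cbc, be60c8d, e8aa19c, f991615}.
Ancestors of ee60927: {4ef0242, 99054cd, e8aa19c, ee60927, f6f9ef3}.
Common ancestors: {4ef0242, e8aa19c}.
Among these, 4ef0242 is not an ancestor of any other common ancestor — it is the merge base.

4ef0242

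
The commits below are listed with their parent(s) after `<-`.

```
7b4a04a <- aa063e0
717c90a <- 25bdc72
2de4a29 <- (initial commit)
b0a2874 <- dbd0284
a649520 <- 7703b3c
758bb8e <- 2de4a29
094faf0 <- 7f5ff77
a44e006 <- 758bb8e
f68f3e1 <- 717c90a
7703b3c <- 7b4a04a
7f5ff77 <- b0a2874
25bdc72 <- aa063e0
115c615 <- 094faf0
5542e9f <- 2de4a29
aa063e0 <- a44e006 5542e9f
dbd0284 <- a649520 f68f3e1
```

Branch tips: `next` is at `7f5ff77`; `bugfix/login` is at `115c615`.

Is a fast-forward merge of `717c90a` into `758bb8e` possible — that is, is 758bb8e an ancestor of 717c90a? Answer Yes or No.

A fast-forward from 758bb8e to 717c90a is possible iff 758bb8e is an ancestor of 717c90a.
Ancestors of 717c90a: {25bdc72, 2de4a29, 5542e9f, 717c90a, 758bb8e, a44e006, aa063e0}.
758bb8e is among them, so fast-forward is possible.

Yes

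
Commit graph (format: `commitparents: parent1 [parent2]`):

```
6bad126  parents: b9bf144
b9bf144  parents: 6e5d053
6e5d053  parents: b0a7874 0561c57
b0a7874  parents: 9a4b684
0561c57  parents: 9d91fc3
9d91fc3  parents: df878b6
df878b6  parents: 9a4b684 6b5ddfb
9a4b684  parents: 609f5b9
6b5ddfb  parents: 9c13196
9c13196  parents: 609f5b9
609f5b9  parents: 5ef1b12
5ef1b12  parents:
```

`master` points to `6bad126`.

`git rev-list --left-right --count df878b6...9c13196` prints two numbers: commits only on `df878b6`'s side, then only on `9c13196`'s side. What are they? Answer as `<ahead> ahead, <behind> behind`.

Reachable from df878b6: {5ef1b12, 609f5b9, 6b5ddfb, 9a4b684, 9c13196, df878b6}.
Reachable from 9c13196: {5ef1b12, 609f5b9, 9c13196}.
Only in df878b6's history (ahead): {6b5ddfb, 9a4b684, df878b6} — 3.
Only in 9c13196's history (behind): {} — 0.

3 ahead, 0 behind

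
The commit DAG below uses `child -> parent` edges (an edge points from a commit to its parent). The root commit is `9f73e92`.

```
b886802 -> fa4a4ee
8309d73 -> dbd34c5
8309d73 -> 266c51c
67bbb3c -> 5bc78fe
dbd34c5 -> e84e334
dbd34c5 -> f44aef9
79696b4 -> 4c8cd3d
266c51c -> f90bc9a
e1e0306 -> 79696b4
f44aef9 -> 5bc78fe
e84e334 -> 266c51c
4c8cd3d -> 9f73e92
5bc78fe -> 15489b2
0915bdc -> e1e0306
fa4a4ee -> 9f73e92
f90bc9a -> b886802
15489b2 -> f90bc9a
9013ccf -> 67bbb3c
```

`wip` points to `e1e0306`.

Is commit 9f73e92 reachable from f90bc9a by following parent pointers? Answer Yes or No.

Yes

Ancestors of f90bc9a (commits reachable by following parents): {9f73e92, b886802, f90bc9a, fa4a4ee}.
9f73e92 is in that set, so it is an ancestor of f90bc9a.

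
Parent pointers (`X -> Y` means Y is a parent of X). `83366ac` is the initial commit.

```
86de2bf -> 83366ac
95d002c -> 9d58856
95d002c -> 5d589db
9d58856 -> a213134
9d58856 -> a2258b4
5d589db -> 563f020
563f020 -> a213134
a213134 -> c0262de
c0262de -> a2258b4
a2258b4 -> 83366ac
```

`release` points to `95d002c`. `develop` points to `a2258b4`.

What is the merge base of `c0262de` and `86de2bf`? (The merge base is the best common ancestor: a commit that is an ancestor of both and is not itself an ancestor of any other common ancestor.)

Ancestors of c0262de: {83366ac, a2258b4, c0262de}.
Ancestors of 86de2bf: {83366ac, 86de2bf}.
Common ancestors: {83366ac}.
The only common ancestor is 83366ac, so it is the merge base.

83366ac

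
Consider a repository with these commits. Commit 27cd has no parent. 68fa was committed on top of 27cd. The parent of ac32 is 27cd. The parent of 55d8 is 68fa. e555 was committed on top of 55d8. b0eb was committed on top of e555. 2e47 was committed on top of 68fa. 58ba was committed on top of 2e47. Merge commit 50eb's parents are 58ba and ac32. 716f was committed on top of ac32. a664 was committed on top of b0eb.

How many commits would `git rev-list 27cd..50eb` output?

5

Reachable from 50eb: {27cd, 2e47, 50eb, 58ba, 68fa, ac32}.
Reachable from 27cd: {27cd}.
In 50eb's history but not 27cd's: {2e47, 50eb, 58ba, 68fa, ac32} — 5 commits.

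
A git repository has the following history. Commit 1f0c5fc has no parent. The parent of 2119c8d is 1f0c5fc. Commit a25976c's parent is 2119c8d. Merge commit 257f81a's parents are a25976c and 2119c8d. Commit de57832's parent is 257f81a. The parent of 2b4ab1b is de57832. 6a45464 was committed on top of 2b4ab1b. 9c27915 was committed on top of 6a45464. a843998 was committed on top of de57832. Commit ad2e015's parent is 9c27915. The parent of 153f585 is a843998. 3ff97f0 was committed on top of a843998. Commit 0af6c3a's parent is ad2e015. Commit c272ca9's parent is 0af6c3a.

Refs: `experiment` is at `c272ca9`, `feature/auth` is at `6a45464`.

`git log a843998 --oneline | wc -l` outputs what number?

Walking parent pointers from a843998: reachable set = {1f0c5fc, 2119c8d, 257f81a, a25976c, a843998, de57832}.
That is 6 commits.

6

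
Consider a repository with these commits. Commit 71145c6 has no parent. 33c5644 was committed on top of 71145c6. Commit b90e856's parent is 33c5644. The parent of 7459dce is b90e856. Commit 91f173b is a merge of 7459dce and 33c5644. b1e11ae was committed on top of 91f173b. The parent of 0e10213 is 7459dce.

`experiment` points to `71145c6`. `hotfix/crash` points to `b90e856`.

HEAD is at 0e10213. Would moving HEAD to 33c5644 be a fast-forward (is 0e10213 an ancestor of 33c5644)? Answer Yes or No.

A fast-forward from 0e10213 to 33c5644 is possible iff 0e10213 is an ancestor of 33c5644.
Ancestors of 33c5644: {33c5644, 71145c6}.
0e10213 is not among them, so fast-forward is not possible.

No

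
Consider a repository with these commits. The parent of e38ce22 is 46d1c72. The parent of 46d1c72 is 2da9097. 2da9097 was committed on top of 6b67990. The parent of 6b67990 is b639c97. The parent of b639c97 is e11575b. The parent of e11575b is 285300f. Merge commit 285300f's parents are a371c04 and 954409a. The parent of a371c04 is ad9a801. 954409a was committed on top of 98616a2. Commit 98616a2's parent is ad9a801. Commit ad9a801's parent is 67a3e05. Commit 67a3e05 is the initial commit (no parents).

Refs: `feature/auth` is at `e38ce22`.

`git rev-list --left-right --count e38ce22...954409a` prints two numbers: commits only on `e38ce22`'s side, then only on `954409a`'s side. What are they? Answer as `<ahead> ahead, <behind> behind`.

Reachable from e38ce22: {285300f, 2da9097, 46d1c72, 67a3e05, 6b67990, 954409a, 98616a2, a371c04, ad9a801, b639c97, e11575b, e38ce22}.
Reachable from 954409a: {67a3e05, 954409a, 98616a2, ad9a801}.
Only in e38ce22's history (ahead): {285300f, 2da9097, 46d1c72, 6b67990, a371c04, b639c97, e11575b, e38ce22} — 8.
Only in 954409a's history (behind): {} — 0.

8 ahead, 0 behind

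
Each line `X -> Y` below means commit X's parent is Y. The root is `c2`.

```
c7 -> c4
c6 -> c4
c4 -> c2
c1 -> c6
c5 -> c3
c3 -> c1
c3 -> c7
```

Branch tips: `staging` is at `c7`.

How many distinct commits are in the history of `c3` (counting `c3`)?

6

Walking parent pointers from c3: reachable set = {c1, c2, c3, c4, c6, c7}.
That is 6 commits.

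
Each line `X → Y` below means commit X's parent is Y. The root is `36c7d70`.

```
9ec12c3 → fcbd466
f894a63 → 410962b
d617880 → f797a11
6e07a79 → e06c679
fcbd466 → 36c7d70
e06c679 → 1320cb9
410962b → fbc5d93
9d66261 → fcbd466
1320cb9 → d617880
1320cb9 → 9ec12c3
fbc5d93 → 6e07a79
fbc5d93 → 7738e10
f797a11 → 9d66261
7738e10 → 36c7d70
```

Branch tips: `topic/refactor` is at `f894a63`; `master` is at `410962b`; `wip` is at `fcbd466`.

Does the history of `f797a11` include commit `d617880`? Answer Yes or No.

No

Ancestors of f797a11: {36c7d70, 9d66261, f797a11, fcbd466}.
d617880 is not in that set, so it is not an ancestor of f797a11.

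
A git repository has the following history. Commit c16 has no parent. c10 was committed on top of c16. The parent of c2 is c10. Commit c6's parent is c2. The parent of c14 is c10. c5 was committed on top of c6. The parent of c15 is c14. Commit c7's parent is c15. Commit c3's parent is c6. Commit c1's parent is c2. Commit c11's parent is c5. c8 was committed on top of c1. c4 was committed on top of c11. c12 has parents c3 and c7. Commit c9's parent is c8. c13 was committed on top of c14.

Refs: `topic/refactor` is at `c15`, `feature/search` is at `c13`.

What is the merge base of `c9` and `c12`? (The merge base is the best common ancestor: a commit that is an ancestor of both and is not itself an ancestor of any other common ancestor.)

Ancestors of c9: {c1, c10, c16, c2, c8, c9}.
Ancestors of c12: {c10, c12, c14, c15, c16, c2, c3, c6, c7}.
Common ancestors: {c10, c16, c2}.
Among these, c2 is not an ancestor of any other common ancestor — it is the merge base.

c2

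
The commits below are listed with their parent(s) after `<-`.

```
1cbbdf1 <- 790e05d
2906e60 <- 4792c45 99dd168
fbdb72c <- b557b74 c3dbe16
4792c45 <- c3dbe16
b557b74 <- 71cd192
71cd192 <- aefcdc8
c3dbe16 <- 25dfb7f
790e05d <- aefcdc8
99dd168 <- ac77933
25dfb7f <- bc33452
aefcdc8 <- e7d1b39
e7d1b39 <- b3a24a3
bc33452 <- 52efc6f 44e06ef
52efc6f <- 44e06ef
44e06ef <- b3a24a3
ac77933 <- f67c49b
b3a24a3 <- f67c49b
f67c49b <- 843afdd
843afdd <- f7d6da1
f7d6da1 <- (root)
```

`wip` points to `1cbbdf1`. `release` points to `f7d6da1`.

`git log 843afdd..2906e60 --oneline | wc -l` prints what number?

Reachable from 2906e60: {25dfb7f, 2906e60, 44e06ef, 4792c45, 52efc6f, 843afdd, 99dd168, ac77933, b3a24a3, bc33452, c3dbe16, f67c49b, f7d6da1}.
Reachable from 843afdd: {843afdd, f7d6da1}.
In 2906e60's history but not 843afdd's: {25dfb7f, 2906e60, 44e06ef, 4792c45, 52efc6f, 99dd168, ac77933, b3a24a3, bc33452, c3dbe16, f67c49b} — 11 commits.

11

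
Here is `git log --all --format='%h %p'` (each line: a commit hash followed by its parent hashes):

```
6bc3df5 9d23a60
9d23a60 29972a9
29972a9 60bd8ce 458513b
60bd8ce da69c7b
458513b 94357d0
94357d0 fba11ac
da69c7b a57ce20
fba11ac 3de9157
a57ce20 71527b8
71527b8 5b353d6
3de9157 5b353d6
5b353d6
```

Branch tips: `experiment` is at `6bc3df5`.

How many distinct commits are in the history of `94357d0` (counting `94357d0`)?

4

Walking parent pointers from 94357d0: reachable set = {3de9157, 5b353d6, 94357d0, fba11ac}.
That is 4 commits.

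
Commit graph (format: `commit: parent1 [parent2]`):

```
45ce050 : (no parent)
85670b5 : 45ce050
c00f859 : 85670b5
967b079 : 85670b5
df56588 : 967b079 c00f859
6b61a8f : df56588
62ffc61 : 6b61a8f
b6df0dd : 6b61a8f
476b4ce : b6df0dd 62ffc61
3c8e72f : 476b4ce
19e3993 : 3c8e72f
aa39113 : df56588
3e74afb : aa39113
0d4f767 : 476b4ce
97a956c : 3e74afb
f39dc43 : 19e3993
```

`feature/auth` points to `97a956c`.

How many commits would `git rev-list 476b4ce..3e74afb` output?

Reachable from 3e74afb: {3e74afb, 45ce050, 85670b5, 967b079, aa39113, c00f859, df56588}.
Reachable from 476b4ce: {45ce050, 476b4ce, 62ffc61, 6b61a8f, 85670b5, 967b079, b6df0dd, c00f859, df56588}.
In 3e74afb's history but not 476b4ce's: {3e74afb, aa39113} — 2 commits.

2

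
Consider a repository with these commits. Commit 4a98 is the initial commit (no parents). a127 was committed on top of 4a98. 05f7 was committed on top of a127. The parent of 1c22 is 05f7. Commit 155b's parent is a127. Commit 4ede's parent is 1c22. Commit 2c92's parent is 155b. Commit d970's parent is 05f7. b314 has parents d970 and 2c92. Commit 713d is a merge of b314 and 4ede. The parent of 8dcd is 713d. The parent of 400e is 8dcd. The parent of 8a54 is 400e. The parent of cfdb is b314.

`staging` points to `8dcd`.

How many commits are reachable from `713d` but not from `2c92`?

6

Reachable from 713d: {05f7, 155b, 1c22, 2c92, 4a98, 4ede, 713d, a127, b314, d970}.
Reachable from 2c92: {155b, 2c92, 4a98, a127}.
In 713d's history but not 2c92's: {05f7, 1c22, 4ede, 713d, b314, d970} — 6 commits.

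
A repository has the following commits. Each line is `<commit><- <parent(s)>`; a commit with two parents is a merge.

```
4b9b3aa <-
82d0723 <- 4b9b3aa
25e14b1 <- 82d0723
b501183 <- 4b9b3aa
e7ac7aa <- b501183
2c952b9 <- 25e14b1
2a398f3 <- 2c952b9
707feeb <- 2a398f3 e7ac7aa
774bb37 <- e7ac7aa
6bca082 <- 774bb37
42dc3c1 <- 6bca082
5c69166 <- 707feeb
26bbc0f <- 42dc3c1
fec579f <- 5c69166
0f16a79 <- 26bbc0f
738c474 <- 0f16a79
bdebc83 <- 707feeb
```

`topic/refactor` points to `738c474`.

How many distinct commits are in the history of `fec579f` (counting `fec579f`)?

Walking parent pointers from fec579f: reachable set = {25e14b1, 2a398f3, 2c952b9, 4b9b3aa, 5c69166, 707feeb, 82d0723, b501183, e7ac7aa, fec579f}.
That is 10 commits.

10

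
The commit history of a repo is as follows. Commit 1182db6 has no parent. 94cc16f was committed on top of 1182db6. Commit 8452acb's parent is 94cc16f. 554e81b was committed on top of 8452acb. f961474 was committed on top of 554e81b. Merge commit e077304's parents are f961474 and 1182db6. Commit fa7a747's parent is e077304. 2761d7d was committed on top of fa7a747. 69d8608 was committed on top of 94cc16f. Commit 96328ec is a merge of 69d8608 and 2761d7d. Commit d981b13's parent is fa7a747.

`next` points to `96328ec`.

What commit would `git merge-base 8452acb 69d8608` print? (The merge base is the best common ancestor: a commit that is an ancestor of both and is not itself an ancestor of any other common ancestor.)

94cc16f

Ancestors of 8452acb: {1182db6, 8452acb, 94cc16f}.
Ancestors of 69d8608: {1182db6, 69d8608, 94cc16f}.
Common ancestors: {1182db6, 94cc16f}.
Among these, 94cc16f is not an ancestor of any other common ancestor — it is the merge base.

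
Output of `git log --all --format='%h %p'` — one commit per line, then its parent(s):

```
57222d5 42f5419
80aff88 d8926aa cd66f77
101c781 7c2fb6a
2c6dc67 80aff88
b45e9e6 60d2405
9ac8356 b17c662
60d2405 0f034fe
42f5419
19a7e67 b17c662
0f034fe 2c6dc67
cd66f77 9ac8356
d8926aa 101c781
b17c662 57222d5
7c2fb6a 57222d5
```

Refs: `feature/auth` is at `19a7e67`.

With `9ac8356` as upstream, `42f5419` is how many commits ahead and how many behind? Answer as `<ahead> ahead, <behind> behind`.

0 ahead, 3 behind

Reachable from 42f5419: {42f5419}.
Reachable from 9ac8356: {42f5419, 57222d5, 9ac8356, b17c662}.
Only in 42f5419's history (ahead): {} — 0.
Only in 9ac8356's history (behind): {57222d5, 9ac8356, b17c662} — 3.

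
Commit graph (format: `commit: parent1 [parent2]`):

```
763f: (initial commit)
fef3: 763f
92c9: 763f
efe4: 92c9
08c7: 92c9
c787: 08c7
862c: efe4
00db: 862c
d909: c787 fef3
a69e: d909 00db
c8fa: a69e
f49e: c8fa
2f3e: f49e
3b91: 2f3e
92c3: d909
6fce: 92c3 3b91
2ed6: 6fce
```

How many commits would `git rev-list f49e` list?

Walking parent pointers from f49e: reachable set = {00db, 08c7, 763f, 862c, 92c9, a69e, c787, c8fa, d909, efe4, f49e, fef3}.
That is 12 commits.

12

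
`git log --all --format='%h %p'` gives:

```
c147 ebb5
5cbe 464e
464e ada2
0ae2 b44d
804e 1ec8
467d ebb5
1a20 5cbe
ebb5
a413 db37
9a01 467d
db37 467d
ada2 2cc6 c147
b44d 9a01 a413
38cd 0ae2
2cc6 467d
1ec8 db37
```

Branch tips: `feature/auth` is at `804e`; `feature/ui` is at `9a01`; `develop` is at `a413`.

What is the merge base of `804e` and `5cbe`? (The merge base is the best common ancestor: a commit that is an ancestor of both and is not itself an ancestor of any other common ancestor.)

Ancestors of 804e: {1ec8, 467d, 804e, db37, ebb5}.
Ancestors of 5cbe: {2cc6, 464e, 467d, 5cbe, ada2, c147, ebb5}.
Common ancestors: {467d, ebb5}.
Among these, 467d is not an ancestor of any other common ancestor — it is the merge base.

467d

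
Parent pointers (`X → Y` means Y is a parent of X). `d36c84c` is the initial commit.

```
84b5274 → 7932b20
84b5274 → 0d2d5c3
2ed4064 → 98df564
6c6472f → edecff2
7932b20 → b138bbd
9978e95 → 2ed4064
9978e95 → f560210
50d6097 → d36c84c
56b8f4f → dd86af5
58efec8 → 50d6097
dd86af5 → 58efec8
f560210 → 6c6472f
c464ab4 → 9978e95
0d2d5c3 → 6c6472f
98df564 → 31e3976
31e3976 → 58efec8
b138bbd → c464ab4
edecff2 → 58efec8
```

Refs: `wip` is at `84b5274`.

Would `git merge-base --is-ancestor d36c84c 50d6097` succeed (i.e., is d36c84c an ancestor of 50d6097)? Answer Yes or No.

Ancestors of 50d6097 (commits reachable by following parents): {50d6097, d36c84c}.
d36c84c is in that set, so it is an ancestor of 50d6097.

Yes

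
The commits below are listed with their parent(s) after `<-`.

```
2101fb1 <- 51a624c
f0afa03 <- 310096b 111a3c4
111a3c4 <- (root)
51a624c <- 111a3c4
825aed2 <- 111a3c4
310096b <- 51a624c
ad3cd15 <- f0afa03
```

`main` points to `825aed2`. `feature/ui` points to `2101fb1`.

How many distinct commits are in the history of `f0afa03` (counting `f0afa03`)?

Walking parent pointers from f0afa03: reachable set = {111a3c4, 310096b, 51a624c, f0afa03}.
That is 4 commits.

4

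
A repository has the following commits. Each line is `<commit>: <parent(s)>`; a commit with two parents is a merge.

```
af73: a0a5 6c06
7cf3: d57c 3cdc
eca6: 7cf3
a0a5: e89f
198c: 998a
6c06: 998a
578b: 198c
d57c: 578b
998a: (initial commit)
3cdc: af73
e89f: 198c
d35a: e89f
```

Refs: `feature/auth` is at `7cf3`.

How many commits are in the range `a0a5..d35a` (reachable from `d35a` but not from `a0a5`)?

1

Reachable from d35a: {198c, 998a, d35a, e89f}.
Reachable from a0a5: {198c, 998a, a0a5, e89f}.
In d35a's history but not a0a5's: {d35a} — 1 commit.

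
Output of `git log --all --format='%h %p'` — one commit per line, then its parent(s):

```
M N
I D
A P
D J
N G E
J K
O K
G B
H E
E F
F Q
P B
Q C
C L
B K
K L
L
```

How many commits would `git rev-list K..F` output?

Reachable from F: {C, F, L, Q}.
Reachable from K: {K, L}.
In F's history but not K's: {C, F, Q} — 3 commits.

3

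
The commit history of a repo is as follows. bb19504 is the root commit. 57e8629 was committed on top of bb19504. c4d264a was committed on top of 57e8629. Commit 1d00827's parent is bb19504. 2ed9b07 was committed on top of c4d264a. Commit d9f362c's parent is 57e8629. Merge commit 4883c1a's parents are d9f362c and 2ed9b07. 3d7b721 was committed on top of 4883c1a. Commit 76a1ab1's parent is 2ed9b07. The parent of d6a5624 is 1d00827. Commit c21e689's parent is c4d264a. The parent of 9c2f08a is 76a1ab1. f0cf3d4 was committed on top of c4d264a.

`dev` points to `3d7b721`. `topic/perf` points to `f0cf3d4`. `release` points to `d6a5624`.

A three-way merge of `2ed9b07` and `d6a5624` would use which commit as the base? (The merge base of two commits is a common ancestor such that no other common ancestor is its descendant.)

bb19504

Ancestors of 2ed9b07: {2ed9b07, 57e8629, bb19504, c4d264a}.
Ancestors of d6a5624: {1d00827, bb19504, d6a5624}.
Common ancestors: {bb19504}.
The only common ancestor is bb19504, so it is the merge base.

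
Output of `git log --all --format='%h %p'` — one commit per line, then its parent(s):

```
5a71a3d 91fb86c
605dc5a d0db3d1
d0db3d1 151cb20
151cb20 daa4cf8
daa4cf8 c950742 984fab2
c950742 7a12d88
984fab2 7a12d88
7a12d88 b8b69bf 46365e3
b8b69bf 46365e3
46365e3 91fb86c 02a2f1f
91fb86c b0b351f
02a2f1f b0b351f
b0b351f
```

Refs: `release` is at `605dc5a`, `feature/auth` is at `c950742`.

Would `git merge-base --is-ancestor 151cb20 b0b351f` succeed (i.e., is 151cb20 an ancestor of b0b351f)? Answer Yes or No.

No

Ancestors of b0b351f: {b0b351f}.
151cb20 is not in that set, so it is not an ancestor of b0b351f.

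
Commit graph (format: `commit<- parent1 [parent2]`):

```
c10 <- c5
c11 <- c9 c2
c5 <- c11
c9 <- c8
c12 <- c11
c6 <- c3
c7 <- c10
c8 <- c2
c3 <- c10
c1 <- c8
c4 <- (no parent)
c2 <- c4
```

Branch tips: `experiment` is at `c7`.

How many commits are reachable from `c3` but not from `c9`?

4

Reachable from c3: {c10, c11, c2, c3, c4, c5, c8, c9}.
Reachable from c9: {c2, c4, c8, c9}.
In c3's history but not c9's: {c10, c11, c3, c5} — 4 commits.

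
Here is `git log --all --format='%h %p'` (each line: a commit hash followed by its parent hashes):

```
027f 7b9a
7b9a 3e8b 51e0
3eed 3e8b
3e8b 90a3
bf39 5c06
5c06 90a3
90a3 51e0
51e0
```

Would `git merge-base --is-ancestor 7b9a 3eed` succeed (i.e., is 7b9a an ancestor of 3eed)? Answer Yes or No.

Ancestors of 3eed: {3e8b, 3eed, 51e0, 90a3}.
7b9a is not in that set, so it is not an ancestor of 3eed.

No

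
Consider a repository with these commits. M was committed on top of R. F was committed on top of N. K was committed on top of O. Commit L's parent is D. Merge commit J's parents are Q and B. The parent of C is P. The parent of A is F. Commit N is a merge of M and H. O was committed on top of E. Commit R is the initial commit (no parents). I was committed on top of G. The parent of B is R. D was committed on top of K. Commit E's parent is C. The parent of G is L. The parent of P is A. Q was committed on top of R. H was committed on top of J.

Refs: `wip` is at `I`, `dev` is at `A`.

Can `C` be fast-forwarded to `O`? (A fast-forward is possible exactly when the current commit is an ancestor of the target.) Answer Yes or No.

A fast-forward from C to O is possible iff C is an ancestor of O.
Ancestors of O: {A, B, C, E, F, H, J, M, N, O, P, Q, R}.
C is among them, so fast-forward is possible.

Yes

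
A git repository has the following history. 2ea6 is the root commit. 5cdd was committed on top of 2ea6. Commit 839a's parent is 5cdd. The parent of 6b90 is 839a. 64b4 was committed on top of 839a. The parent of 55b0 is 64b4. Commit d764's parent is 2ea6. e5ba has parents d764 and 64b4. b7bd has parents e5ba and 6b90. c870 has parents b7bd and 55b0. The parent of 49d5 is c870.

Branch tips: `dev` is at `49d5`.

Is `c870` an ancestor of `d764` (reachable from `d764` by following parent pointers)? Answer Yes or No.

Ancestors of d764: {2ea6, d764}.
c870 is not in that set, so it is not an ancestor of d764.

No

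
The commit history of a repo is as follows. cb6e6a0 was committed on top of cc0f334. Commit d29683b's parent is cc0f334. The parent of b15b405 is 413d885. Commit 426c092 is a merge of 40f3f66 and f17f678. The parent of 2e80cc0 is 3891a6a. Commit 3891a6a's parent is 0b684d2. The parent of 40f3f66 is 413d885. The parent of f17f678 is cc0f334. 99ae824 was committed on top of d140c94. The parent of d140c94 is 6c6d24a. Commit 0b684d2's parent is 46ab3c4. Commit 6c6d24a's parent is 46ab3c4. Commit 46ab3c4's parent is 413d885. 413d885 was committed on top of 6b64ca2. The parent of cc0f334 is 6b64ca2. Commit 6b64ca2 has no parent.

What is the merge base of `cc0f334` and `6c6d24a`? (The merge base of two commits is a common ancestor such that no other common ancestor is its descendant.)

Ancestors of cc0f334: {6b64ca2, cc0f334}.
Ancestors of 6c6d24a: {413d885, 46ab3c4, 6b64ca2, 6c6d24a}.
Common ancestors: {6b64ca2}.
The only common ancestor is 6b64ca2, so it is the merge base.

6b64ca2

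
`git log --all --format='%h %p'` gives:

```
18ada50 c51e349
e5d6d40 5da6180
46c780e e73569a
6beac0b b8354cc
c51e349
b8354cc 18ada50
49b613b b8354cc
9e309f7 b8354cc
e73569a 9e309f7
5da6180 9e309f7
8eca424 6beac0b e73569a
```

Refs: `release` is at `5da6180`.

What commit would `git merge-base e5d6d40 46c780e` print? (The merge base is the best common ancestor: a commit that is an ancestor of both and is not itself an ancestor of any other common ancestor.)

Ancestors of e5d6d40: {18ada50, 5da6180, 9e309f7, b8354cc, c51e349, e5d6d40}.
Ancestors of 46c780e: {18ada50, 46c780e, 9e309f7, b8354cc, c51e349, e73569a}.
Common ancestors: {18ada50, 9e309f7, b8354cc, c51e349}.
Among these, 9e309f7 is not an ancestor of any other common ancestor — it is the merge base.

9e309f7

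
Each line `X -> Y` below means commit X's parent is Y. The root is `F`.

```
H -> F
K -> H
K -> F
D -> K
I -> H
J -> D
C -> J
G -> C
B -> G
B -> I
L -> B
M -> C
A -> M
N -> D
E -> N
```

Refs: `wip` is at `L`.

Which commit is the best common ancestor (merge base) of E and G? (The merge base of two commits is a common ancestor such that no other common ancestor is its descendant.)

D

Ancestors of E: {D, E, F, H, K, N}.
Ancestors of G: {C, D, F, G, H, J, K}.
Common ancestors: {D, F, H, K}.
Among these, D is not an ancestor of any other common ancestor — it is the merge base.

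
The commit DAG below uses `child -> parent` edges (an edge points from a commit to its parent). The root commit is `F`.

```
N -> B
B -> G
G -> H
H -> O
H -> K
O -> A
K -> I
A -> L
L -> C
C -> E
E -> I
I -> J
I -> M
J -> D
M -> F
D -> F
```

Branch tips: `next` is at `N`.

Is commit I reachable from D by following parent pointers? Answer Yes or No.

No

Ancestors of D: {D, F}.
I is not in that set, so it is not an ancestor of D.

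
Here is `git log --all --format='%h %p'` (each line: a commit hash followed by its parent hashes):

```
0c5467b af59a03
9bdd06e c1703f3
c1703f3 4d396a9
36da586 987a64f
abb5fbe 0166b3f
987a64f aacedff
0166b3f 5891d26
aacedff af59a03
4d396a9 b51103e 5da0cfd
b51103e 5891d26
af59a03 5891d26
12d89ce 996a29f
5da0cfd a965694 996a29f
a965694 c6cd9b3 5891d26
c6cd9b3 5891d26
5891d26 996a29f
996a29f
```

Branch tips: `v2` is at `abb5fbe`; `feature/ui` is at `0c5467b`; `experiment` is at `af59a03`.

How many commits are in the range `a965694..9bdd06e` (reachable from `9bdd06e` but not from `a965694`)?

5

Reachable from 9bdd06e: {4d396a9, 5891d26, 5da0cfd, 996a29f, 9bdd06e, a965694, b51103e, c1703f3, c6cd9b3}.
Reachable from a965694: {5891d26, 996a29f, a965694, c6cd9b3}.
In 9bdd06e's history but not a965694's: {4d396a9, 5da0cfd, 9bdd06e, b51103e, c1703f3} — 5 commits.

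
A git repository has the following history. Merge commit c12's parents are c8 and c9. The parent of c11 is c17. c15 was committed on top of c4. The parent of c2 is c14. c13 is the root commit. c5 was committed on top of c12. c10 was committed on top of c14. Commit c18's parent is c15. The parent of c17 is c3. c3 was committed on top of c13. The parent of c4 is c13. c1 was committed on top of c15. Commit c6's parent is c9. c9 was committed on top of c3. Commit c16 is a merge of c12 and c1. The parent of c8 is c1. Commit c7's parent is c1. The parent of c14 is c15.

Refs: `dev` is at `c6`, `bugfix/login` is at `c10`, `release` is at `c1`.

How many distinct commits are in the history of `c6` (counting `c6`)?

4

Walking parent pointers from c6: reachable set = {c13, c3, c6, c9}.
That is 4 commits.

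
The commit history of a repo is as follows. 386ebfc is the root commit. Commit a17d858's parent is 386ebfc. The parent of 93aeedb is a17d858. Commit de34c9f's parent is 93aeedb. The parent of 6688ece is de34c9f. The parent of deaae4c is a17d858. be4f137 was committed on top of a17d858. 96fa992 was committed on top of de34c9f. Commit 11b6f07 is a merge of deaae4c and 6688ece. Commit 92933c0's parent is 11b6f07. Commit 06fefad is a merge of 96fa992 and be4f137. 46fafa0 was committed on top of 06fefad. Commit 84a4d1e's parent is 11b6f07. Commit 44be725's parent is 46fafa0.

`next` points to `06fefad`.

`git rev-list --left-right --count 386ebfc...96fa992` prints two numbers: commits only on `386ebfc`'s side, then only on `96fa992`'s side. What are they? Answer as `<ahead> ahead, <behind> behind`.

0 ahead, 4 behind

Reachable from 386ebfc: {386ebfc}.
Reachable from 96fa992: {386ebfc, 93aeedb, 96fa992, a17d858, de34c9f}.
Only in 386ebfc's history (ahead): {} — 0.
Only in 96fa992's history (behind): {93aeedb, 96fa992, a17d858, de34c9f} — 4.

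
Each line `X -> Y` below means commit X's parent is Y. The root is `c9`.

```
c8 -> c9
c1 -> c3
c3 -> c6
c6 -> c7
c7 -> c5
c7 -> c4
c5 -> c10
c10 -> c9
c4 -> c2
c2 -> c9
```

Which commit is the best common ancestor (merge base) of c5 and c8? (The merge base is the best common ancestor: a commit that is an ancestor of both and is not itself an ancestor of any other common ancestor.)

Ancestors of c5: {c10, c5, c9}.
Ancestors of c8: {c8, c9}.
Common ancestors: {c9}.
The only common ancestor is c9, so it is the merge base.

c9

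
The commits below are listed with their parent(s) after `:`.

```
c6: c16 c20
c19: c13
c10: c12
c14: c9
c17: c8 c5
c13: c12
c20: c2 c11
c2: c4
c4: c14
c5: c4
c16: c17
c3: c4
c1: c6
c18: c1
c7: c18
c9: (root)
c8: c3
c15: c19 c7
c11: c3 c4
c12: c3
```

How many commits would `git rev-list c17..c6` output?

5

Reachable from c6: {c11, c14, c16, c17, c2, c20, c3, c4, c5, c6, c8, c9}.
Reachable from c17: {c14, c17, c3, c4, c5, c8, c9}.
In c6's history but not c17's: {c11, c16, c2, c20, c6} — 5 commits.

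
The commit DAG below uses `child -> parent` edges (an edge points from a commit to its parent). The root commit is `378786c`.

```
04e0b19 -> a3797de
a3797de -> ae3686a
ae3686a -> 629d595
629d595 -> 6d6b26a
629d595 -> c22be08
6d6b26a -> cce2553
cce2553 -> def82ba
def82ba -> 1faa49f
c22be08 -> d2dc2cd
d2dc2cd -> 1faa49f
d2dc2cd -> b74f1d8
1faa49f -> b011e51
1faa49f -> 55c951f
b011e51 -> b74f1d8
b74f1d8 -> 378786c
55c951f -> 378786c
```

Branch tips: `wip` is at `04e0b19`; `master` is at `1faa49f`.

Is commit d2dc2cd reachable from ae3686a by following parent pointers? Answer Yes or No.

Ancestors of ae3686a (commits reachable by following parents): {1faa49f, 378786c, 55c951f, 629d595, 6d6b26a, ae3686a, b011e51, b74f1d8, c22be08, cce2553, d2dc2cd, def82ba}.
d2dc2cd is in that set, so it is an ancestor of ae3686a.

Yes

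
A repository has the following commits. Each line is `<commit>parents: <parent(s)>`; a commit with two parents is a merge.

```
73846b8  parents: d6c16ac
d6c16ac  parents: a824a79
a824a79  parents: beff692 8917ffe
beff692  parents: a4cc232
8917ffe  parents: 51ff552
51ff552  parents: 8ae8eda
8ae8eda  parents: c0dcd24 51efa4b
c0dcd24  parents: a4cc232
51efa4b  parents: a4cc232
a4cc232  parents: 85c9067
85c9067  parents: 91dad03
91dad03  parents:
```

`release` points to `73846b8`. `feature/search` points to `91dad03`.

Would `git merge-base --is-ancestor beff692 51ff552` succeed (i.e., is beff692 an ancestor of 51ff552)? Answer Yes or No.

Ancestors of 51ff552: {51efa4b, 51ff552, 85c9067, 8ae8eda, 91dad03, a4cc232, c0dcd24}.
beff692 is not in that set, so it is not an ancestor of 51ff552.

No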